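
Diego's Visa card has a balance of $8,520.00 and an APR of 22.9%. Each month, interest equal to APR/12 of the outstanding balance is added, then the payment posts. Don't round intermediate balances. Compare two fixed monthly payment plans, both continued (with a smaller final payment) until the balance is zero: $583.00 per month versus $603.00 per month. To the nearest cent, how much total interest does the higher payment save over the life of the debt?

$60.46

Monthly rate r = 22.9%/12 = 1.90833% = 0.0190833.
At $583.00/mo: n = ⌈−ln(1 − rB₀/P)/ln(1+r)⌉ = 18 payments (last $173.76); total interest = total paid − $8,520.00 = $1,564.76.
At $603.00/mo: 17 payments (last $376.30); total interest $1,504.30.
Interest saved = $1,564.76 − $1,504.30 = $60.46.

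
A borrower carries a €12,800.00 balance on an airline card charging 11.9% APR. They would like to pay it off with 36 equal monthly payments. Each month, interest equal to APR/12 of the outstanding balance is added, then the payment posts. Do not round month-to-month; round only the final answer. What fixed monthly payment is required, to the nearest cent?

Monthly rate r = 11.9%/12 = 0.991667% = 0.00991667.
Level-payment amortization: P = B₀·r / (1 − (1+r)^(−n)) = 12800.00·0.00991667 / (1 − 1.00992^(−36)).
Denominator 1 − (1+r)^(−36) = 0.298995864.
P = 126.933 / 0.298995864 ≈ 424.53.

€424.53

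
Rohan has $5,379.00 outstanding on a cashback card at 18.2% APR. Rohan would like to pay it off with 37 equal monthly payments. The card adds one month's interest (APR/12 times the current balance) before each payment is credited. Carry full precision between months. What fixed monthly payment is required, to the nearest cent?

Monthly rate r = 18.2%/12 = 1.51667% = 0.0151667.
Level-payment amortization: P = B₀·r / (1 − (1+r)^(−n)) = 5379.00·0.0151667 / (1 − 1.01517^(−37)).
Denominator 1 − (1+r)^(−37) = 0.427048207.
P = 81.5815 / 0.427048207 ≈ 191.04.

$191.04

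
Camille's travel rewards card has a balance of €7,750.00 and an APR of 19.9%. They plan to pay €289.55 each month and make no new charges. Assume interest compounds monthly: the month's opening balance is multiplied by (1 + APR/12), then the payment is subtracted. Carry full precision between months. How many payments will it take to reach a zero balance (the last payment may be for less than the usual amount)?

36 payments

Monthly rate r = 19.9%/12 = 1.65833% = 0.0165833.
Recurrence: B ← B·(1+r) − €289.55.
Month 1: interest €128.52; balance after payment €7,588.97.
Month 2: interest €125.85; balance after payment €7,425.27.
Closed form: n = −ln(1 − rB₀/P)/ln(1+r) = −ln(0.55614)/ln(1.01658) ≈ 35.674, so the balance reaches zero during payment 36.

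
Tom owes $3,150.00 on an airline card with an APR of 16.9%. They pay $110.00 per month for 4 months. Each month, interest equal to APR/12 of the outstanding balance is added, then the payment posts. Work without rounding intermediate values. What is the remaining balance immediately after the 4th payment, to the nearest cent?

$2,881.85

Monthly rate r = 16.9%/12 = 1.40833% = 0.0140833.
Each month: B ← B·(1+r) − $110.00.
Month 1: interest $44.36; balance after payment $3,084.36.
Month 2: interest $43.44; balance after payment $3,017.80.
Month 3: interest $42.50; balance after payment $2,950.30.
Month 4: interest $41.55; balance after payment $2,881.85.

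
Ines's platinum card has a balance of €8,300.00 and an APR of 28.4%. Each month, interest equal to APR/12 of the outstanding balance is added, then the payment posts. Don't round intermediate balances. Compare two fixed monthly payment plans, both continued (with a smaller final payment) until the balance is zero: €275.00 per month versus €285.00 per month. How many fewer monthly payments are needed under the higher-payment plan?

4 fewer payments

Monthly rate r = 28.4%/12 = 2.36667% = 0.0236667.
At €275.00/mo: n = ⌈−ln(1 − rB₀/P)/ln(1+r)⌉ = 54 payments (last €154.84); total interest = total paid − €8,300.00 = €6,429.84.
At €285.00/mo: 50 payments (last €275.19); total interest €5,940.19.
Payments saved = 54 − 50 = 4.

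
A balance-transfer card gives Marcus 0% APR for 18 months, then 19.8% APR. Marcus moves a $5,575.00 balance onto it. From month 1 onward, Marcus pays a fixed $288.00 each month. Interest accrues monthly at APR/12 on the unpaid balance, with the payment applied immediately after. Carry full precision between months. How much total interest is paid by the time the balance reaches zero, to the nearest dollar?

$8

Promo months 1–18 at r₀ = 0%/12 = 0; months 19+ at r₁ = 19.8%/12 = 0.0165.
After month 18 (no interest yet): B = $5,575.00 − 18·$288.00 = $391.00.
Then at r₁ with $288.00/mo: n₂ = −ln(1 − r₁·B/P)/ln(1+r₁) ≈ 1.38 → 2 more payments.
Total paid = 19·$288.00 + $111.26 = $5,583.26; interest = $5,583.26 − $5,575.00 = $8.26.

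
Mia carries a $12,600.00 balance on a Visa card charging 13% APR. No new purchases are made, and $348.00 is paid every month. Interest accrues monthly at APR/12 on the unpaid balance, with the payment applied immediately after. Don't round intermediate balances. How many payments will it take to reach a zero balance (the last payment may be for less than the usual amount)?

47 months

Monthly rate r = 13%/12 = 1.08333% = 0.0108333.
Recurrence: B ← B·(1+r) − $348.00.
Month 1: interest $136.50; balance after payment $12,388.50.
Month 2: interest $134.21; balance after payment $12,174.71.
Closed form: n = −ln(1 − rB₀/P)/ln(1+r) = −ln(0.60776)/ln(1.01083) ≈ 46.216, so the balance reaches zero during payment 47.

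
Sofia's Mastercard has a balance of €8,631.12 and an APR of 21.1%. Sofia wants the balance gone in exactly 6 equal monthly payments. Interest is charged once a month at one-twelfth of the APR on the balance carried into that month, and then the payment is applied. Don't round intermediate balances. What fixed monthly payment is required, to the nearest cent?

Monthly rate r = 21.1%/12 = 1.75833% = 0.0175833.
Level-payment amortization: P = B₀·r / (1 − (1+r)^(−n)) = 8631.12·0.0175833 / (1 − 1.01758^(−6)).
Denominator 1 − (1+r)^(−6) = 0.0993001533.
P = 151.764 / 0.0993001533 ≈ 1528.33.

€1,528.33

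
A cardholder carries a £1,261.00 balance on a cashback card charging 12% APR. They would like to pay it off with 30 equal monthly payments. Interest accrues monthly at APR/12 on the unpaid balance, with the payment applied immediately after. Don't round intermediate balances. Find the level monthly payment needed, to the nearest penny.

Monthly rate r = 12%/12 = 1% = 0.01.
Level-payment amortization: P = B₀·r / (1 − (1+r)^(−n)) = 1261.00·0.01 / (1 − 1.01^(−30)).
Denominator 1 − (1+r)^(−30) = 0.258077082.
P = 12.61 / 0.258077082 ≈ 48.86.

£48.86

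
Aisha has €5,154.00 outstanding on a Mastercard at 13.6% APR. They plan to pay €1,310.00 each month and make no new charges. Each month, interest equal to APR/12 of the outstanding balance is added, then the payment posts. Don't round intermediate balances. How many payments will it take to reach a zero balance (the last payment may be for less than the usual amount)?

5 payments

Monthly rate r = 13.6%/12 = 1.13333% = 0.0113333.
Recurrence: B ← B·(1+r) − €1,310.00.
Month 1: interest €58.41; balance after payment €3,902.41.
Month 2: interest €44.23; balance after payment €2,636.64.
Month 3: interest €29.88; balance after payment €1,356.52.
Month 4: interest €15.37; balance after payment €61.90.
Month 5: interest €0.70; balance after payment €0.00.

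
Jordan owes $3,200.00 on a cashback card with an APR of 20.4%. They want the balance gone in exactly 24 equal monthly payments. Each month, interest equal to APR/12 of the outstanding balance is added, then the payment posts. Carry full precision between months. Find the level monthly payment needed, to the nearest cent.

$163.49

Monthly rate r = 20.4%/12 = 1.7% = 0.017.
Level-payment amortization: P = B₀·r / (1 − (1+r)^(−n)) = 3200.00·0.017 / (1 − 1.017^(−24)).
Denominator 1 − (1+r)^(−24) = 0.332736868.
P = 54.4 / 0.332736868 ≈ 163.49.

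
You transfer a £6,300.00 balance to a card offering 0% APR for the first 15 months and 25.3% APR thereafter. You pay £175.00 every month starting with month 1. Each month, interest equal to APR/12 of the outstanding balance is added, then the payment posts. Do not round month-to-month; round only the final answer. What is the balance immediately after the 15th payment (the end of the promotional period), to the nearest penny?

£3,675.00

Promo months 1–15 at r₀ = 0%/12 = 0; months 16+ at r₁ = 25.3%/12 = 0.0210833.
After month 15 (no interest yet): B = £6,300.00 − 15·£175.00 = £3,675.00.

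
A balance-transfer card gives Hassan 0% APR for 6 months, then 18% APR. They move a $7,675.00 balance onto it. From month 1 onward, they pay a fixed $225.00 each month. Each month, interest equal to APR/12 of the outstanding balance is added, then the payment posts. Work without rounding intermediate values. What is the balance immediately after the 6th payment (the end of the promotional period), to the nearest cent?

Promo months 1–6 at r₀ = 0%/12 = 0; months 7+ at r₁ = 18%/12 = 0.015.
After month 6 (no interest yet): B = $7,675.00 − 6·$225.00 = $6,325.00.

$6,325.00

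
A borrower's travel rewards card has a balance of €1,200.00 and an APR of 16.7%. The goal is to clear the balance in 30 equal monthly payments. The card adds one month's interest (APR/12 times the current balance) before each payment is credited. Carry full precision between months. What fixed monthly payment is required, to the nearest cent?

Monthly rate r = 16.7%/12 = 1.39167% = 0.0139167.
Level-payment amortization: P = B₀·r / (1 − (1+r)^(−n)) = 1200.00·0.0139167 / (1 − 1.01392^(−30)).
Denominator 1 − (1+r)^(−30) = 0.33940978.
P = 16.7 / 0.33940978 ≈ 49.20.

€49.20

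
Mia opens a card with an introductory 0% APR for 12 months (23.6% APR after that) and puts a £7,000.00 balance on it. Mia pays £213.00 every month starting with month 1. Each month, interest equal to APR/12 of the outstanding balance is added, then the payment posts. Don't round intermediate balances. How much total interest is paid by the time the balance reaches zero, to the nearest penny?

£1,332.74

Promo months 1–12 at r₀ = 0%/12 = 0; months 13+ at r₁ = 23.6%/12 = 0.0196667.
After month 12 (no interest yet): B = £7,000.00 − 12·£213.00 = £4,444.00.
Then at r₁ with £213.00/mo: n₂ = −ln(1 − r₁·B/P)/ln(1+r₁) ≈ 27.12 → 28 more payments.
Total paid = 39·£213.00 + £25.74 = £8,332.74; interest = £8,332.74 − £7,000.00 = £1,332.74.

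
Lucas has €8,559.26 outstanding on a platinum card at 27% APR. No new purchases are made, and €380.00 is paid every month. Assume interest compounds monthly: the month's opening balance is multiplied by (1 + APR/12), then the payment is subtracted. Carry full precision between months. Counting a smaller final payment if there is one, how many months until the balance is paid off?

Monthly rate r = 27%/12 = 2.25% = 0.0225.
Recurrence: B ← B·(1+r) − €380.00.
Month 1: interest €192.58; balance after payment €8,371.84.
Month 2: interest €188.37; balance after payment €8,180.21.
Closed form: n = −ln(1 − rB₀/P)/ln(1+r) = −ln(0.4932)/ln(1.0225) ≈ 31.767, so the balance reaches zero during payment 32.

32 months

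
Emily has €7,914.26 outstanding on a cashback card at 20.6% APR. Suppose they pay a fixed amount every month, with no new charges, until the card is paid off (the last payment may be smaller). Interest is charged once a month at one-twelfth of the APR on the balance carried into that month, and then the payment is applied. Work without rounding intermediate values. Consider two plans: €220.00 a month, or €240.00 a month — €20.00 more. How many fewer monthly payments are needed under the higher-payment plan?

Monthly rate r = 20.6%/12 = 1.71667% = 0.0171667.
At €220.00/mo: n = ⌈−ln(1 − rB₀/P)/ln(1+r)⌉ = 57 payments (last €103.71); total interest = total paid − €7,914.26 = €4,509.45.
At €240.00/mo: 50 payments (last €12.63); total interest €3,858.37.
Payments saved = 57 − 50 = 7.

7 fewer payments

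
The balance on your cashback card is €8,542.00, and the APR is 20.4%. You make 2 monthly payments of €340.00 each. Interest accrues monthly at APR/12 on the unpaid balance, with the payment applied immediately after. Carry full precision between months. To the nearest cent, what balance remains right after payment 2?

€8,149.12

Monthly rate r = 20.4%/12 = 1.7% = 0.017.
Each month: B ← B·(1+r) − €340.00.
Month 1: interest €145.21; balance after payment €8,347.21.
Month 2: interest €141.90; balance after payment €8,149.12.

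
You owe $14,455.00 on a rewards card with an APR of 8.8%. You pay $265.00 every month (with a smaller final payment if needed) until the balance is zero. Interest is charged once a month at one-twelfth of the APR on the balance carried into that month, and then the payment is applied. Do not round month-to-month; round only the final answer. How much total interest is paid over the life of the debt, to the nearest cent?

$4,072.82

Monthly rate r = 8.8%/12 = 0.733333% = 0.00733333.
Payoff takes n = ⌈−ln(1 − rB₀/P)/ln(1+r)⌉ = ⌈69.916⌉ = 70 payments; the last is $242.82.
Total paid = 69·$265.00 + $242.82 = $18,527.82.
Total interest = total paid − principal = $18,527.82 − $14,455.00 = $4,072.82.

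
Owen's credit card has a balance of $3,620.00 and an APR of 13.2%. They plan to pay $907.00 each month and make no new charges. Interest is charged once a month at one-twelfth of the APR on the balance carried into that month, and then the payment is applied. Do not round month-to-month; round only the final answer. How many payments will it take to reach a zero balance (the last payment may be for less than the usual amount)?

5 months

Monthly rate r = 13.2%/12 = 1.1% = 0.011.
Recurrence: B ← B·(1+r) − $907.00.
Month 1: interest $39.82; balance after payment $2,752.82.
Month 2: interest $30.28; balance after payment $1,876.10.
Month 3: interest $20.64; balance after payment $989.74.
Month 4: interest $10.89; balance after payment $93.63.
Month 5: interest $1.03; balance after payment $0.00.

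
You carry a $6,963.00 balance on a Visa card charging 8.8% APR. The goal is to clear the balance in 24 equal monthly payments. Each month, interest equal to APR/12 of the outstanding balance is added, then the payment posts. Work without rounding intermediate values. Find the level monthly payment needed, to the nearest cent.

$317.46

Monthly rate r = 8.8%/12 = 0.733333% = 0.00733333.
Level-payment amortization: P = B₀·r / (1 − (1+r)^(−n)) = 6963.00·0.00733333 / (1 − 1.00733^(−24)).
Denominator 1 − (1+r)^(−24) = 0.160843287.
P = 51.062 / 0.160843287 ≈ 317.46.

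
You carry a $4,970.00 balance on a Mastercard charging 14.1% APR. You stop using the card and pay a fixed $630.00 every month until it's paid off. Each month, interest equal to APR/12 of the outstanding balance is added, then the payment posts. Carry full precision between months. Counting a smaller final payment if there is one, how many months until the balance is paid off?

9 payments

Monthly rate r = 14.1%/12 = 1.175% = 0.01175.
Recurrence: B ← B·(1+r) − $630.00.
Month 1: interest $58.40; balance after payment $4,398.40.
Month 2: interest $51.68; balance after payment $3,820.08.
Closed form: n = −ln(1 − rB₀/P)/ln(1+r) = −ln(0.90731)/ln(1.01175) ≈ 8.327, so the balance reaches zero during payment 9.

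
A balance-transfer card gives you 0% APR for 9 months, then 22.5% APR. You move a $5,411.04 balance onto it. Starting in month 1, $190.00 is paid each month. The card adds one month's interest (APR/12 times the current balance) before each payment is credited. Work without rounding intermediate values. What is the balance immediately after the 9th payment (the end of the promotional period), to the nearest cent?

Promo months 1–9 at r₀ = 0%/12 = 0; months 10+ at r₁ = 22.5%/12 = 0.01875.
After month 9 (no interest yet): B = $5,411.04 − 9·$190.00 = $3,701.04.

$3,701.04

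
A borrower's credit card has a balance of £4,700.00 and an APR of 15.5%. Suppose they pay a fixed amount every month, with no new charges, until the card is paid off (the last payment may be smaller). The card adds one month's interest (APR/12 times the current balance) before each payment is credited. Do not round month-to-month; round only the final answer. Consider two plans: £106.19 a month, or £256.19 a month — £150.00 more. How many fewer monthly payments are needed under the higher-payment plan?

Monthly rate r = 15.5%/12 = 1.29167% = 0.0129167.
At £106.19/mo: n = ⌈−ln(1 − rB₀/P)/ln(1+r)⌉ = 67 payments (last £7.32); total interest = total paid − £4,700.00 = £2,315.86.
At £256.19/mo: 22 payments (last £18.87); total interest £698.86.
Payments saved = 67 − 22 = 45.

45 fewer payments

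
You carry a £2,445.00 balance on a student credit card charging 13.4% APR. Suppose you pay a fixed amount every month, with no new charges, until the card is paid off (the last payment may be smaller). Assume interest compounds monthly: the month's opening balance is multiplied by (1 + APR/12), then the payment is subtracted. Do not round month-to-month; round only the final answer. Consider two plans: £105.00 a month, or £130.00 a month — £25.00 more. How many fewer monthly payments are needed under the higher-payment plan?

Monthly rate r = 13.4%/12 = 1.11667% = 0.0111667.
At £105.00/mo: n = ⌈−ln(1 − rB₀/P)/ln(1+r)⌉ = 28 payments (last £12.43); total interest = total paid − £2,445.00 = £402.43.
At £130.00/mo: 22 payments (last £29.94); total interest £314.94.
Payments saved = 28 − 22 = 6.

6 fewer payments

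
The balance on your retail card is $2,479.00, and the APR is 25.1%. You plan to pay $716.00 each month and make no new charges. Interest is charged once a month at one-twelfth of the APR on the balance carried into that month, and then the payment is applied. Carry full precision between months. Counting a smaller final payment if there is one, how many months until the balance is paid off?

Monthly rate r = 25.1%/12 = 2.09167% = 0.0209167.
Recurrence: B ← B·(1+r) − $716.00.
Month 1: interest $51.85; balance after payment $1,814.85.
Month 2: interest $37.96; balance after payment $1,136.81.
Month 3: interest $23.78; balance after payment $444.59.
Month 4: interest $9.30; balance after payment $0.00.

4 payments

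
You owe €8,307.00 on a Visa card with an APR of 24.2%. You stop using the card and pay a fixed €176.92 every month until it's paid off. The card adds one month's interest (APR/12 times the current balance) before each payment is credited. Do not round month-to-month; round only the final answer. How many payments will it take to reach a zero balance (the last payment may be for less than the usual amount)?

148 months

Monthly rate r = 24.2%/12 = 2.01667% = 0.0201667.
Recurrence: B ← B·(1+r) − €176.92.
Month 1: interest €167.52; balance after payment €8,297.60.
Month 2: interest €167.34; balance after payment €8,288.02.
Closed form: n = −ln(1 − rB₀/P)/ln(1+r) = −ln(0.053106)/ln(1.02017) ≈ 147.023, so the balance reaches zero during payment 148.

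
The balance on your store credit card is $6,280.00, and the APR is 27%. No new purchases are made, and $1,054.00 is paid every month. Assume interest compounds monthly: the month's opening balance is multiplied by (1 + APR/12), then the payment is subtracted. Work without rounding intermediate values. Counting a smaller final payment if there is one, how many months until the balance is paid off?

7 payments

Monthly rate r = 27%/12 = 2.25% = 0.0225.
Recurrence: B ← B·(1+r) − $1,054.00.
Month 1: interest $141.30; balance after payment $5,367.30.
Month 2: interest $120.76; balance after payment $4,434.06.
Closed form: n = −ln(1 − rB₀/P)/ln(1+r) = −ln(0.86594)/ln(1.0225) ≈ 6.469, so the balance reaches zero during payment 7.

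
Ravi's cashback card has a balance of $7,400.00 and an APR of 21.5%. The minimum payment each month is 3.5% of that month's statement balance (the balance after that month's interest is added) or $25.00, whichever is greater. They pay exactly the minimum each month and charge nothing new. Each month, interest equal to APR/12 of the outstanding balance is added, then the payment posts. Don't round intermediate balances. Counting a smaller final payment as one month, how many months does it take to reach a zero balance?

Monthly rate r = 21.5%/12 = 1.79167% = 0.0179167.
While 3.5% of the post-interest balance exceeds $25.00, each month B ← (B·(1+r))·(1 − 0.035), i.e. B shrinks by the factor (1+r)·0.965 = 0.98229.
This holds for months 1–132. Entering month 133 the balance is $699.60; 3.5% of the post-interest balance is now below $25.00, so the flat $25.00 minimum applies from here.
From month 133 a fixed $25.00 at rate r clears $699.60 in 40 more payments. Total: 132 + 40 = 172 months.

172 months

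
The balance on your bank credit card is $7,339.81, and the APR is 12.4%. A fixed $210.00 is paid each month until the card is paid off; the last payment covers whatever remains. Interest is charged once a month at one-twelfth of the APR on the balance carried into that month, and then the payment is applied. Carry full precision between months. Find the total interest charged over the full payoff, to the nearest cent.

$1,814.16

Monthly rate r = 12.4%/12 = 1.03333% = 0.0103333.
Payoff takes n = ⌈−ln(1 − rB₀/P)/ln(1+r)⌉ = ⌈43.589⌉ = 44 payments; the last is $123.97.
Total paid = 43·$210.00 + $123.97 = $9,153.97.
Total interest = total paid − principal = $9,153.97 − $7,339.81 = $1,814.16.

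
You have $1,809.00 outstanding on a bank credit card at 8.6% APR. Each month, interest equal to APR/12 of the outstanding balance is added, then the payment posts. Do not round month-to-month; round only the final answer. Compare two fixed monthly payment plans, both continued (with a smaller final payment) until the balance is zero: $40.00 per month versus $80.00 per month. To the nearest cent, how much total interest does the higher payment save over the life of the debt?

Monthly rate r = 8.6%/12 = 0.716667% = 0.00716667.
At $40.00/mo: n = ⌈−ln(1 − rB₀/P)/ln(1+r)⌉ = 55 payments (last $34.24); total interest = total paid − $1,809.00 = $385.24.
At $80.00/mo: 25 payments (last $60.75); total interest $171.75.
Interest saved = $385.24 − $171.75 = $213.49.

$213.49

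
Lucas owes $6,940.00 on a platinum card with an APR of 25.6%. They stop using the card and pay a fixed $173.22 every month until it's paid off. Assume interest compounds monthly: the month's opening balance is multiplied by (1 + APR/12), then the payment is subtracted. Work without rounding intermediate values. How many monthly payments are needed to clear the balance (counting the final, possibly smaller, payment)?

92 months

Monthly rate r = 25.6%/12 = 2.13333% = 0.0213333.
Recurrence: B ← B·(1+r) − $173.22.
Month 1: interest $148.05; balance after payment $6,914.83.
Month 2: interest $147.52; balance after payment $6,889.13.
Closed form: n = −ln(1 − rB₀/P)/ln(1+r) = −ln(0.14529)/ln(1.02133) ≈ 91.385, so the balance reaches zero during payment 92.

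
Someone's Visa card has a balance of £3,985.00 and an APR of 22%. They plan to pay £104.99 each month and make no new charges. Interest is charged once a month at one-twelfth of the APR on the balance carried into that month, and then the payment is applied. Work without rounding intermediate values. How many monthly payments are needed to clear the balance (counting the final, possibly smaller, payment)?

66 months

Monthly rate r = 22%/12 = 1.83333% = 0.0183333.
Recurrence: B ← B·(1+r) − £104.99.
Month 1: interest £73.06; balance after payment £3,953.07.
Month 2: interest £72.47; balance after payment £3,920.55.
Closed form: n = −ln(1 − rB₀/P)/ln(1+r) = −ln(0.30414)/ln(1.01833) ≈ 65.517, so the balance reaches zero during payment 66.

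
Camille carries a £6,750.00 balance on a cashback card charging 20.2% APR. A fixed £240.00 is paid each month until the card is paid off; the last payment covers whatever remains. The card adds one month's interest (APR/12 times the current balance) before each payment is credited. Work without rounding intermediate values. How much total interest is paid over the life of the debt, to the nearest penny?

£2,471.74

Monthly rate r = 20.2%/12 = 1.68333% = 0.0168333.
Payoff takes n = ⌈−ln(1 − rB₀/P)/ln(1+r)⌉ = ⌈38.422⌉ = 39 payments; the last is £101.74.
Total paid = 38·£240.00 + £101.74 = £9,221.74.
Total interest = total paid − principal = £9,221.74 − £6,750.00 = £2,471.74.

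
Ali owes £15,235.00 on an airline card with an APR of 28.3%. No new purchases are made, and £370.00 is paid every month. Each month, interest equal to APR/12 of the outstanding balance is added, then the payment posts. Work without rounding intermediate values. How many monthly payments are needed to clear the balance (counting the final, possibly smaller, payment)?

152 payments

Monthly rate r = 28.3%/12 = 2.35833% = 0.0235833.
Recurrence: B ← B·(1+r) − £370.00.
Month 1: interest £359.29; balance after payment £15,224.29.
Month 2: interest £359.04; balance after payment £15,213.33.
Closed form: n = −ln(1 − rB₀/P)/ln(1+r) = −ln(0.02894)/ln(1.02358) ≈ 151.977, so the balance reaches zero during payment 152.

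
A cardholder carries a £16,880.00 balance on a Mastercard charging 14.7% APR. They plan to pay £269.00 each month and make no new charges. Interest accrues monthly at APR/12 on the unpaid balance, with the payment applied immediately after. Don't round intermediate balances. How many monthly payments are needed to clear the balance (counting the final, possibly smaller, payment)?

Monthly rate r = 14.7%/12 = 1.225% = 0.01225.
Recurrence: B ← B·(1+r) − £269.00.
Month 1: interest £206.78; balance after payment £16,817.78.
Month 2: interest £206.02; balance after payment £16,754.80.
Closed form: n = −ln(1 − rB₀/P)/ln(1+r) = −ln(0.2313)/ln(1.01225) ≈ 120.244, so the balance reaches zero during payment 121.

121 months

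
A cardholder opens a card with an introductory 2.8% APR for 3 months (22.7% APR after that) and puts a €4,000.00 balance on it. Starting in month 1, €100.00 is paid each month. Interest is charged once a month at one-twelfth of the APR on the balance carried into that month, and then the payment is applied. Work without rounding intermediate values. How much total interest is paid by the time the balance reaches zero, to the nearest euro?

€2,816

Promo months 1–3 at r₀ = 2.8%/12 = 0.00233333; months 4+ at r₁ = 22.7%/12 = 0.0189167.
After month 3: iterate B ← B·(1+r₀) − €100.00 for 3 months → €3,727.36.
Then at r₁ with €100.00/mo: n₂ = −ln(1 − r₁·B/P)/ln(1+r₁) ≈ 65.16 → 66 more payments.
Total paid = 68·€100.00 + €16.12 = €6,816.12; interest = €6,816.12 − €4,000.00 = €2,816.12.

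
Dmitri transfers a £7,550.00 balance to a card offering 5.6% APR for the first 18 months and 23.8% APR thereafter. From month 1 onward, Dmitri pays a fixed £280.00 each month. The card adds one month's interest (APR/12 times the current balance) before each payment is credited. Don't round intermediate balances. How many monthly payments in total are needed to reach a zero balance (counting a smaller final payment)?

Promo months 1–18 at r₀ = 5.6%/12 = 0.00466667; months 19+ at r₁ = 23.8%/12 = 0.0198333.
After month 18: iterate B ← B·(1+r₀) − £280.00 for 18 months → £2,965.01.
Then at r₁ with £280.00/mo: n₂ = −ln(1 − r₁·B/P)/ln(1+r₁) ≈ 12.00 → 13 more payments.

31 months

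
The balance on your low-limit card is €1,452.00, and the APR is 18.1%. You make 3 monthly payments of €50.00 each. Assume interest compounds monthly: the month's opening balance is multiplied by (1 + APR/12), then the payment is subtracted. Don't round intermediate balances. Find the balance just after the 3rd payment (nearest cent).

€1,366.43

Monthly rate r = 18.1%/12 = 1.50833% = 0.0150833.
Each month: B ← B·(1+r) − €50.00.
Month 1: interest €21.90; balance after payment €1,423.90.
Month 2: interest €21.48; balance after payment €1,395.38.
Month 3: interest €21.05; balance after payment €1,366.43.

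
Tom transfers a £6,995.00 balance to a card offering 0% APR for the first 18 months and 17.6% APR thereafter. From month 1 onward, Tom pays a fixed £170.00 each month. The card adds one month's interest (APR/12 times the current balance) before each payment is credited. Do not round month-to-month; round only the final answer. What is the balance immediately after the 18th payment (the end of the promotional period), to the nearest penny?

Promo months 1–18 at r₀ = 0%/12 = 0; months 19+ at r₁ = 17.6%/12 = 0.0146667.
After month 18 (no interest yet): B = £6,995.00 − 18·£170.00 = £3,935.00.

£3,935.00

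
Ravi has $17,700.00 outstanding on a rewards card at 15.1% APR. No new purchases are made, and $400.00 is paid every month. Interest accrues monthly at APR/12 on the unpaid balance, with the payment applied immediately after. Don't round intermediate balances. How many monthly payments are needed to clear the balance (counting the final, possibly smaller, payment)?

66 months

Monthly rate r = 15.1%/12 = 1.25833% = 0.0125833.
Recurrence: B ← B·(1+r) − $400.00.
Month 1: interest $222.72; balance after payment $17,522.72.
Month 2: interest $220.49; balance after payment $17,343.22.
Closed form: n = −ln(1 − rB₀/P)/ln(1+r) = −ln(0.44319)/ln(1.01258) ≈ 65.076, so the balance reaches zero during payment 66.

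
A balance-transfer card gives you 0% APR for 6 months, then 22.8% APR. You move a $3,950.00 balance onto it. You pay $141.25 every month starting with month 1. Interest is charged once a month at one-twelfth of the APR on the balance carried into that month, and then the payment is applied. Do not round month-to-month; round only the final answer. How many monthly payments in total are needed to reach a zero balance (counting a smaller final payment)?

Promo months 1–6 at r₀ = 0%/12 = 0; months 7+ at r₁ = 22.8%/12 = 0.019.
After month 6 (no interest yet): B = $3,950.00 − 6·$141.25 = $3,102.50.
Then at r₁ with $141.25/mo: n₂ = −ln(1 − r₁·B/P)/ln(1+r₁) ≈ 28.70 → 29 more payments.

35 payments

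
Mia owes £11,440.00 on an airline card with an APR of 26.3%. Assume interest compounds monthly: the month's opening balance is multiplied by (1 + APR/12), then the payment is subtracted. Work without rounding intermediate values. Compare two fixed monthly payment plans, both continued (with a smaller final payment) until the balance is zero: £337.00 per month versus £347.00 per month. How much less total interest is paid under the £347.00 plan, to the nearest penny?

£658.84

Monthly rate r = 26.3%/12 = 2.19167% = 0.0219167.
At £337.00/mo: n = ⌈−ln(1 − rB₀/P)/ln(1+r)⌉ = 63 payments (last £286.57); total interest = total paid − £11,440.00 = £9,740.57.
At £347.00/mo: 60 payments (last £48.73); total interest £9,081.73.
Interest saved = £9,740.57 − £9,081.73 = £658.84.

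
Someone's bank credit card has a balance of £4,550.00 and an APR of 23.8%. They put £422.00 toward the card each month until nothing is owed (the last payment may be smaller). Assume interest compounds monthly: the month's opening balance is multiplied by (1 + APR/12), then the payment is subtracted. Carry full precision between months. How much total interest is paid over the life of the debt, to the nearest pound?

£621

Monthly rate r = 23.8%/12 = 1.98333% = 0.0198333.
Payoff takes n = ⌈−ln(1 − rB₀/P)/ln(1+r)⌉ = ⌈12.251⌉ = 13 payments; the last is £106.67.
Total paid = 12·£422.00 + £106.67 = £5,170.67.
Total interest = total paid − principal = £5,170.67 − £4,550.00 = £620.67.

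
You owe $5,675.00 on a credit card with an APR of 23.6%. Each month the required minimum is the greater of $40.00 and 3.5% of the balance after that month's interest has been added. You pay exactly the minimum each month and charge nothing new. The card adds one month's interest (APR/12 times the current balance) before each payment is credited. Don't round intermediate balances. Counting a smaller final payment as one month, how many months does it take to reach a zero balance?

Monthly rate r = 23.6%/12 = 1.96667% = 0.0196667.
While 3.5% of the post-interest balance exceeds $40.00, each month B ← (B·(1+r))·(1 − 0.035), i.e. B shrinks by the factor (1+r)·0.965 = 0.98398.
This holds for months 1–101. Entering month 102 the balance is $1,110.47; 3.5% of the post-interest balance is now below $40.00, so the flat $40.00 minimum applies from here.
From month 102 a fixed $40.00 at rate r clears $1,110.47 in 41 more payments. Total: 101 + 41 = 142 months.

142 months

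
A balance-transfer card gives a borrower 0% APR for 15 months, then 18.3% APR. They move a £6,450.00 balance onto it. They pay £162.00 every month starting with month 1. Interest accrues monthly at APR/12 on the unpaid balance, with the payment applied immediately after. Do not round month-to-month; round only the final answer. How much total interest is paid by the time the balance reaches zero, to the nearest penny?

£1,069.93

Promo months 1–15 at r₀ = 0%/12 = 0; months 16+ at r₁ = 18.3%/12 = 0.01525.
After month 15 (no interest yet): B = £6,450.00 − 15·£162.00 = £4,020.00.
Then at r₁ with £162.00/mo: n₂ = −ln(1 − r₁·B/P)/ln(1+r₁) ≈ 31.42 → 32 more payments.
Total paid = 46·£162.00 + £67.93 = £7,519.93; interest = £7,519.93 − £6,450.00 = £1,069.93.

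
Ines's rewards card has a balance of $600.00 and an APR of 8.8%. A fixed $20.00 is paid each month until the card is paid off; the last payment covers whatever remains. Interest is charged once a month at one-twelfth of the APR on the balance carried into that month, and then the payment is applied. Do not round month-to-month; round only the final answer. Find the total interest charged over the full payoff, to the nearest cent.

$80.10

Monthly rate r = 8.8%/12 = 0.733333% = 0.00733333.
Payoff takes n = ⌈−ln(1 − rB₀/P)/ln(1+r)⌉ = ⌈34.005⌉ = 35 payments; the last is $0.10.
Total paid = 34·$20.00 + $0.10 = $680.10.
Total interest = total paid − principal = $680.10 − $600.00 = $80.10.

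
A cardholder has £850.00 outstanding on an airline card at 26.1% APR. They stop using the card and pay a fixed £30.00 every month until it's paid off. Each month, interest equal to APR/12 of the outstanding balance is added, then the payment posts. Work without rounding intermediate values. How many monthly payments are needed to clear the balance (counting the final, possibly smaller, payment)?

Monthly rate r = 26.1%/12 = 2.175% = 0.02175.
Recurrence: B ← B·(1+r) − £30.00.
Month 1: interest £18.49; balance after payment £838.49.
Month 2: interest £18.24; balance after payment £826.72.
Closed form: n = −ln(1 − rB₀/P)/ln(1+r) = −ln(0.38375)/ln(1.02175) ≈ 44.512, so the balance reaches zero during payment 45.

45 months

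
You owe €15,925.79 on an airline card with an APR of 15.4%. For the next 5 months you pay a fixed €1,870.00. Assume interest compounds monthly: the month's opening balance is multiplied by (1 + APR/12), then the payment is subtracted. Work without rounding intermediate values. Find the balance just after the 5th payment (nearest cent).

€7,381.18

Monthly rate r = 15.4%/12 = 1.28333% = 0.0128333.
Each month: B ← B·(1+r) − €1,870.00.
Month 1: interest €204.38; balance after payment €14,260.17.
Month 2: interest €183.01; balance after payment €12,573.18.
Month 3: interest €161.36; balance after payment €10,864.53.
Month 4: interest €139.43; balance after payment €9,133.96.
Month 5: interest €117.22; balance after payment €7,381.18.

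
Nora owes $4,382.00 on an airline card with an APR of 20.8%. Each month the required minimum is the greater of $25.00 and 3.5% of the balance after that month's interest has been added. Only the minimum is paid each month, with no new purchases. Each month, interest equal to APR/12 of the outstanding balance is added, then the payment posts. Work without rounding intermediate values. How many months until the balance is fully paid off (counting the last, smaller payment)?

Monthly rate r = 20.8%/12 = 1.73333% = 0.0173333.
While 3.5% of the post-interest balance exceeds $25.00, each month B ← (B·(1+r))·(1 − 0.035), i.e. B shrinks by the factor (1+r)·0.965 = 0.98173.
This holds for months 1–100. Entering month 101 the balance is $693.00; 3.5% of the post-interest balance is now below $25.00, so the flat $25.00 minimum applies from here.
From month 101 a fixed $25.00 at rate r clears $693.00 in 39 more payments. Total: 100 + 39 = 139 months.

139 months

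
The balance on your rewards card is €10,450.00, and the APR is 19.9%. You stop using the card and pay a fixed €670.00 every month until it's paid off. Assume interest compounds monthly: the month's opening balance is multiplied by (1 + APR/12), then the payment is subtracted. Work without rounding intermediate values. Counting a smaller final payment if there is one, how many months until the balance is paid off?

19 months

Monthly rate r = 19.9%/12 = 1.65833% = 0.0165833.
Recurrence: B ← B·(1+r) − €670.00.
Month 1: interest €173.30; balance after payment €9,953.30.
Month 2: interest €165.06; balance after payment €9,448.35.
Closed form: n = −ln(1 − rB₀/P)/ln(1+r) = −ln(0.74135)/ln(1.01658) ≈ 18.196, so the balance reaches zero during payment 19.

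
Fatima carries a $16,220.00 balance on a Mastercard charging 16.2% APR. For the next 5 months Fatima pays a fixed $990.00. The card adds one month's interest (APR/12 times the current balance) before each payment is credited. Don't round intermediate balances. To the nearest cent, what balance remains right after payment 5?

$12,259.35

Monthly rate r = 16.2%/12 = 1.35% = 0.0135.
Each month: B ← B·(1+r) − $990.00.
Month 1: interest $218.97; balance after payment $15,448.97.
Month 2: interest $208.56; balance after payment $14,667.53.
Month 3: interest $198.01; balance after payment $13,875.54.
Month 4: interest $187.32; balance after payment $13,072.86.
Month 5: interest $176.48; balance after payment $12,259.35.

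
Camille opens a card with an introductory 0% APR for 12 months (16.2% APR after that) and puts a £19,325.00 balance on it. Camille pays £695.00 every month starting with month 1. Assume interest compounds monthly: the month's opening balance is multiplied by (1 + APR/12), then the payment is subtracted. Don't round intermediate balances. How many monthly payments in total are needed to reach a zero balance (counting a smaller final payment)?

30 payments

Promo months 1–12 at r₀ = 0%/12 = 0; months 13+ at r₁ = 16.2%/12 = 0.0135.
After month 12 (no interest yet): B = £19,325.00 − 12·£695.00 = £10,985.00.
Then at r₁ with £695.00/mo: n₂ = −ln(1 − r₁·B/P)/ln(1+r₁) ≈ 17.90 → 18 more payments.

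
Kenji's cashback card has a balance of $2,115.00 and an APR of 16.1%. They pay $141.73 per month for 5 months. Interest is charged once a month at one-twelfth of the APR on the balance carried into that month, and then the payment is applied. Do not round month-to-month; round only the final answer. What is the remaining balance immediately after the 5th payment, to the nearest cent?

$1,532.82

Monthly rate r = 16.1%/12 = 1.34167% = 0.0134167.
Each month: B ← B·(1+r) − $141.73.
Month 1: interest $28.38; balance after payment $2,001.65.
Month 2: interest $26.86; balance after payment $1,886.77.
Month 3: interest $25.31; balance after payment $1,770.36.
Month 4: interest $23.75; balance after payment $1,652.38.
Month 5: interest $22.17; balance after payment $1,532.82.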